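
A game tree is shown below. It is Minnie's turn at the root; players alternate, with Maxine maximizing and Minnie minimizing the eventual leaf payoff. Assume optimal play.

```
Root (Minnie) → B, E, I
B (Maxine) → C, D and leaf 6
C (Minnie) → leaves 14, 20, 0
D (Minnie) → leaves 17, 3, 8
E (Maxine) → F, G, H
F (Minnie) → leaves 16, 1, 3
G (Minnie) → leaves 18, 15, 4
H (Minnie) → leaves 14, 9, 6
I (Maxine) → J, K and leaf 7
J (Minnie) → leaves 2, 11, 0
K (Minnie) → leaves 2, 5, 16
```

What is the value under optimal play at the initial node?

C (Minnie): min(14, 20, 0) = 0
D (Minnie): min(17, 3, 8) = 3
B (Maxine): max(0, 3, 6) = 6
F (Minnie): min(16, 1, 3) = 1
G (Minnie): min(18, 15, 4) = 4
H (Minnie): min(14, 9, 6) = 6
E (Maxine): max(1, 4, 6) = 6
J (Minnie): min(2, 11, 0) = 0
K (Minnie): min(2, 5, 16) = 2
I (Maxine): max(0, 2, 7) = 7
Root (Minnie): min(6, 6, 7) = 6

6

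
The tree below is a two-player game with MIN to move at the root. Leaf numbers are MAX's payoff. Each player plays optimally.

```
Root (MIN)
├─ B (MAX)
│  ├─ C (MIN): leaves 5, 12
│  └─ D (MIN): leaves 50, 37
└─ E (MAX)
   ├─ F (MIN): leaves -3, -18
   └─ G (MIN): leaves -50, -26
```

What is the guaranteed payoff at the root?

-18

C (MIN): min(5, 12) = 5
D (MIN): min(50, 37) = 37
B (MAX): max(5, 37) = 37
F (MIN): min(-3, -18) = -18
G (MIN): min(-50, -26) = -50
E (MAX): max(-18, -50) = -18
Root (MIN): min(37, -18) = -18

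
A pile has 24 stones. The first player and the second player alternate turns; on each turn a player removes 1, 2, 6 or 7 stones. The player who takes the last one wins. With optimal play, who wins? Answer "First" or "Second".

Compute winning (W) and losing (L) positions by backward induction:
i:   0  1  2  3  4  5  6  7  8  9 10 11 12 13 14 15 16 17 18 19 20 21 22 23 24
     L  W  W  L  W  W  W  W  L  W  W  L  W  W  W  W  L  W  W  L  W  W  W  W  L
Position 24 is L, so the second player wins.

Second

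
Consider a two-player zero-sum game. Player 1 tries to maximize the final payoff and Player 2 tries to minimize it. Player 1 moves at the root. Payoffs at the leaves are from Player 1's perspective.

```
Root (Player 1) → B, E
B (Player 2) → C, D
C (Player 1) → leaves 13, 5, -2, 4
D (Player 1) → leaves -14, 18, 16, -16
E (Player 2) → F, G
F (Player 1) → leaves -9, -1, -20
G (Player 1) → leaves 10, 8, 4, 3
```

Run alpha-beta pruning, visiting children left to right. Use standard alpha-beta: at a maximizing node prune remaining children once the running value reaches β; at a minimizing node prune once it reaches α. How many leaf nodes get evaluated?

9

C [α=-∞,β=+∞]: v=13
D [α=-∞,β=13]: v=18 after child 2 ≥ β → β-cutoff, skip 2
B [α=-∞,β=+∞]: v=13
F [α=13,β=+∞]: v=-1
E [α=13,β=+∞]: v=-1 after child 1 ≤ α → α-cutoff, skip 1
Root [α=-∞,β=+∞]: v=13
Leaves evaluated: 9 of 15.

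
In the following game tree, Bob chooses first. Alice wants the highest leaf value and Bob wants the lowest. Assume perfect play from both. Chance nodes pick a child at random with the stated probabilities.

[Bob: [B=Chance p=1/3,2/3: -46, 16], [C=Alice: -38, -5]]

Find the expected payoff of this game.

B (Chance): 1/3·-46 + 2/3·16 = -4.67
C (Alice): max(-38, -5) = -5
Root (Bob): min(-4.67, -5) = -5

-5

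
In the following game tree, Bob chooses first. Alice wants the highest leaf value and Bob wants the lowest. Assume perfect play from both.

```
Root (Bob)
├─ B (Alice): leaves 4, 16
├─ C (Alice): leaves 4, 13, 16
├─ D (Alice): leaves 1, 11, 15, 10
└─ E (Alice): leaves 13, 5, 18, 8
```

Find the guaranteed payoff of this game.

B (Alice): max(4, 16) = 16
C (Alice): max(4, 13, 16) = 16
D (Alice): max(1, 11, 15, 10) = 15
E (Alice): max(13, 5, 18, 8) = 18
Root (Bob): min(16, 16, 15, 18) = 15

15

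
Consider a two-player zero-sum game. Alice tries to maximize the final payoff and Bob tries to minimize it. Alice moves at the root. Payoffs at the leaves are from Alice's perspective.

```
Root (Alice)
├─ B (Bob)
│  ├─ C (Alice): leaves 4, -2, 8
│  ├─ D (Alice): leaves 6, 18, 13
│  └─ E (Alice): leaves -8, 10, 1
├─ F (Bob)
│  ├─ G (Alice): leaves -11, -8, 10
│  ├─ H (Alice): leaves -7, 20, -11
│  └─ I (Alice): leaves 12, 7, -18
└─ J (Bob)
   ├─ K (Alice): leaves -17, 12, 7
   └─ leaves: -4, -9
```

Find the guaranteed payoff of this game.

C (Alice): max(4, -2, 8) = 8
D (Alice): max(6, 18, 13) = 18
E (Alice): max(-8, 10, 1) = 10
B (Bob): min(8, 18, 10) = 8
G (Alice): max(-11, -8, 10) = 10
H (Alice): max(-7, 20, -11) = 20
I (Alice): max(12, 7, -18) = 12
F (Bob): min(10, 20, 12) = 10
K (Alice): max(-17, 12, 7) = 12
J (Bob): min(12, -4, -9) = -9
Root (Alice): max(8, 10, -9) = 10

10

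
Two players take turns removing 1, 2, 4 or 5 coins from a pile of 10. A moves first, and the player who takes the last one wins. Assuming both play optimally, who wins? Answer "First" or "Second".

First

Positions where the player to move wins (W) vs loses (L):
i:   0  1  2  3  4  5  6  7  8  9 10
     L  W  W  L  W  W  L  W  W  L  W
Position 10 is W, so the first player wins.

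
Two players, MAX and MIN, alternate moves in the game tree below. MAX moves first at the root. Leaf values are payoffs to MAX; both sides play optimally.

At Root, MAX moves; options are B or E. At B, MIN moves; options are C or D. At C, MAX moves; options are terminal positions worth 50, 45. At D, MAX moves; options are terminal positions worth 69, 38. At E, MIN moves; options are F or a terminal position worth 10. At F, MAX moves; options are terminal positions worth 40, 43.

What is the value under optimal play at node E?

10

F: max(40, 43) = 43
E: min(43, 10) = 10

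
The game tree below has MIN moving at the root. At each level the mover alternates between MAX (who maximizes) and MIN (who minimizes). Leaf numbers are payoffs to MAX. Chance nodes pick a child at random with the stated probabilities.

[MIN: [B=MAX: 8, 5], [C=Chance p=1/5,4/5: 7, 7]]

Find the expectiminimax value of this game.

B (MAX): max(8, 5) = 8
C (Chance): 1/5·7 + 4/5·7 = 7
Root (MIN): min(8, 7) = 7

7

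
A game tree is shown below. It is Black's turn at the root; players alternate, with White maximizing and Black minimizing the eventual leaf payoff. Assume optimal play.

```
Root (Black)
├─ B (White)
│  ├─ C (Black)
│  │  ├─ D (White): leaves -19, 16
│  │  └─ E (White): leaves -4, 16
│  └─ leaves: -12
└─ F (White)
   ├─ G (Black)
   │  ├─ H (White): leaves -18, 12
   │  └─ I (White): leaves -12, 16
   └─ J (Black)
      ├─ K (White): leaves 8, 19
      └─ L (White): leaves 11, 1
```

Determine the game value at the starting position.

12

D (White): max(-19, 16) = 16
E (White): max(-4, 16) = 16
C (Black): min(16, 16) = 16
B (White): max(16, -12) = 16
H (White): max(-18, 12) = 12
I (White): max(-12, 16) = 16
G (Black): min(12, 16) = 12
K (White): max(8, 19) = 19
L (White): max(11, 1) = 11
J (Black): min(19, 11) = 11
F (White): max(12, 11) = 12
Root (Black): min(16, 12) = 12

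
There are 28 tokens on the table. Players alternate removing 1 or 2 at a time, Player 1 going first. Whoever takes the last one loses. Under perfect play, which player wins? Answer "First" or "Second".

Second

i:   0  1  2  3  4  5  6  7  8  9 10 11 12 13 14 15 16 17 18 19 20 21 22 23 24 25 26 27 28
     W  L  W  W  L  W  W  L  W  W  L  W  W  L  W  W  L  W  W  L  W  W  L  W  W  L  W  W  L
Position 28 is L, so the second player wins.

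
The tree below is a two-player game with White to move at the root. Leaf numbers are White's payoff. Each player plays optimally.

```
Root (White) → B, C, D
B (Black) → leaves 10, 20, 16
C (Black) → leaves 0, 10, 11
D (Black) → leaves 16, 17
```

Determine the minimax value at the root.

16

B (Black): min(10, 20, 16) = 10
C (Black): min(0, 10, 11) = 0
D (Black): min(16, 17) = 16
Root (White): max(10, 0, 16) = 16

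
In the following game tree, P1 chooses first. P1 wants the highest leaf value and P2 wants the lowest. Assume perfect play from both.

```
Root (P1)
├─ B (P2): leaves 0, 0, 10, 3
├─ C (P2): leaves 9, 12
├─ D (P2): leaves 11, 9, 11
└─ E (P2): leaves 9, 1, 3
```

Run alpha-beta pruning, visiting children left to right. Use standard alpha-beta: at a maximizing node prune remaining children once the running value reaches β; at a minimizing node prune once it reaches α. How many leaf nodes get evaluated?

9

B [α=-∞,β=+∞]: v=0
C [α=0,β=+∞]: v=9
D [α=9,β=+∞]: v=9 after child 2 ≤ α → α-cutoff, skip 1
E [α=9,β=+∞]: v=9 after child 1 ≤ α → α-cutoff, skip 2
Root [α=-∞,β=+∞]: v=9
Leaves evaluated: 9 of 12.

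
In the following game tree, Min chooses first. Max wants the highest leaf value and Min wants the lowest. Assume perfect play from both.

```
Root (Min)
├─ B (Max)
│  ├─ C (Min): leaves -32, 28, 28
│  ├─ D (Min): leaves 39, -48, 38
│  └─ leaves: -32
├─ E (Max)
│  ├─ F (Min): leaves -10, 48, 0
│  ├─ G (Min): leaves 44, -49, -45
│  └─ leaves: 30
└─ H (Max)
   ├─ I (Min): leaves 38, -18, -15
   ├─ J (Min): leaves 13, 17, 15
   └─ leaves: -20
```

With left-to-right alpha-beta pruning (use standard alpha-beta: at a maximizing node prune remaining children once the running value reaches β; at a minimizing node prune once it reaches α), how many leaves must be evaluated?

12

C [α=-∞,β=+∞]: v=-32
D [α=-32,β=+∞]: v=-48 after child 2 ≤ α → α-cutoff, skip 1
B [α=-∞,β=+∞]: v=-32
F [α=-∞,β=-32]: v=-10
E [α=-∞,β=-32]: v=-10 after child 1 ≥ β → β-cutoff, skip 2
I [α=-∞,β=-32]: v=-18
H [α=-∞,β=-32]: v=-18 after child 1 ≥ β → β-cutoff, skip 2
Root [α=-∞,β=+∞]: v=-32
Leaves evaluated: 12 of 21.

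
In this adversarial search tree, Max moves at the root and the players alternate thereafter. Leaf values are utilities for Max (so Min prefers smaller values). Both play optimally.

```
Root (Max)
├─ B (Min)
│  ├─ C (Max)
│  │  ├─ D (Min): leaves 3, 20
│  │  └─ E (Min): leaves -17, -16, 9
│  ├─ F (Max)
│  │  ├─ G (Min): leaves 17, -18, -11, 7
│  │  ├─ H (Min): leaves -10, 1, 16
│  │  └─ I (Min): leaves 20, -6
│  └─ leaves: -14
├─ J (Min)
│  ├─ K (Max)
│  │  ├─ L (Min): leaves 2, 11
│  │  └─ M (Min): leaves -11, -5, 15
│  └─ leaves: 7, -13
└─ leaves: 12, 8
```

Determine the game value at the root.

D (Min): min(3, 20) = 3
E (Min): min(-17, -16, 9) = -17
C (Max): max(3, -17) = 3
G (Min): min(17, -18, -11, 7) = -18
H (Min): min(-10, 1, 16) = -10
I (Min): min(20, -6) = -6
F (Max): max(-18, -10, -6) = -6
B (Min): min(3, -6, -14) = -14
L (Min): min(2, 11) = 2
M (Min): min(-11, -5, 15) = -11
K (Max): max(2, -11) = 2
J (Min): min(2, 7, -13) = -13
Root (Max): max(-14, -13, 12, 8) = 12

12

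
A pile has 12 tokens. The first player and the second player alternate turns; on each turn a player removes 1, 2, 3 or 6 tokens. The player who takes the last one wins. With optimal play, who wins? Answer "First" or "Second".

Mark each pile size as W (mover wins) or L (mover loses):
i:   0  1  2  3  4  5  6  7  8  9 10 11 12
     L  W  W  W  L  W  W  W  L  W  W  W  L
Position 12 is L, so the second player wins.

Second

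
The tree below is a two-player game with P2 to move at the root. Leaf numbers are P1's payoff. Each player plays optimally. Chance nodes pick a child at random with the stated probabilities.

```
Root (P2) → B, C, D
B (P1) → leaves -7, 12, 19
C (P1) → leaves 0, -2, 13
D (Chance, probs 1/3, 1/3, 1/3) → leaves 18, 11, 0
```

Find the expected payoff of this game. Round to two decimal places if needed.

9.67

B (P1): max(-7, 12, 19) = 19
C (P1): max(0, -2, 13) = 13
D (Chance): 1/3·18 + 1/3·11 + 1/3·0 = 9.67
Root (P2): min(19, 13, 9.67) = 9.67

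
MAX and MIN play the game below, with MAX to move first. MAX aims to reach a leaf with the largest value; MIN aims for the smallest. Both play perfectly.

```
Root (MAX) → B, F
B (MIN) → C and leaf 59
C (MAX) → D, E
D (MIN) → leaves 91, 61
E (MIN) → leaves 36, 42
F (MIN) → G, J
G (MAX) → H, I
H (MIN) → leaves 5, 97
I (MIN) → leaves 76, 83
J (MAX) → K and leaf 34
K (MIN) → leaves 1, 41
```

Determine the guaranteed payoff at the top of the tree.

59

D (MIN): min(91, 61) = 61
E (MIN): min(36, 42) = 36
C (MAX): max(61, 36) = 61
B (MIN): min(61, 59) = 59
H (MIN): min(5, 97) = 5
I (MIN): min(76, 83) = 76
G (MAX): max(5, 76) = 76
K (MIN): min(1, 41) = 1
J (MAX): max(1, 34) = 34
F (MIN): min(76, 34) = 34
Root (MAX): max(59, 34) = 59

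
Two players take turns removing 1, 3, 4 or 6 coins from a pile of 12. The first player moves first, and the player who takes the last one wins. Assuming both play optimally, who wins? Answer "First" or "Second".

Mark each pile size as W (mover wins) or L (mover loses):
i:   0  1  2  3  4  5  6  7  8  9 10 11 12
     L  W  L  W  W  W  W  L  W  L  W  W  W
Position 12 is W, so the first player wins.

First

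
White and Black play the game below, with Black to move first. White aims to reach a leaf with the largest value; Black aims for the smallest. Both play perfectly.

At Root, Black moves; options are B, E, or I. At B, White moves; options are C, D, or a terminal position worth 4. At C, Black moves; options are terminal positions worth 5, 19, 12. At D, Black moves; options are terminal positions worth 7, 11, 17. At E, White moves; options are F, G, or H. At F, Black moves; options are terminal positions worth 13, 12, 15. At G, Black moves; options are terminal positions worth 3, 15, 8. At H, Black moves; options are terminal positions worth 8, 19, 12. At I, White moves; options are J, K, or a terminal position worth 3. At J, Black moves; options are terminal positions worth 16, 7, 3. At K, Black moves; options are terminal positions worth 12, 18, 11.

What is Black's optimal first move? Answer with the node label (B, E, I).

B

C (Black): min(5, 19, 12) = 5
D (Black): min(7, 11, 17) = 7
B (White): max(5, 7, 4) = 7
F (Black): min(13, 12, 15) = 12
G (Black): min(3, 15, 8) = 3
H (Black): min(8, 19, 12) = 8
E (White): max(12, 3, 8) = 12
J (Black): min(16, 7, 3) = 3
K (Black): min(12, 18, 11) = 11
I (White): max(3, 11, 3) = 11
Root (Black): min(7, 12, 11) = 7
Black picks the child with the lowest value: B (value 7).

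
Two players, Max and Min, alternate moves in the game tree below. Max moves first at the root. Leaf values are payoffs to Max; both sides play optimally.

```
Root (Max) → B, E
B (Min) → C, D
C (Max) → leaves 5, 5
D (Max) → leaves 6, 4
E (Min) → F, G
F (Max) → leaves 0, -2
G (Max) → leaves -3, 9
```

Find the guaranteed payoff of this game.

5

C (Max): max(5, 5) = 5
D (Max): max(6, 4) = 6
B (Min): min(5, 6) = 5
F (Max): max(0, -2) = 0
G (Max): max(-3, 9) = 9
E (Min): min(0, 9) = 0
Root (Max): max(5, 0) = 5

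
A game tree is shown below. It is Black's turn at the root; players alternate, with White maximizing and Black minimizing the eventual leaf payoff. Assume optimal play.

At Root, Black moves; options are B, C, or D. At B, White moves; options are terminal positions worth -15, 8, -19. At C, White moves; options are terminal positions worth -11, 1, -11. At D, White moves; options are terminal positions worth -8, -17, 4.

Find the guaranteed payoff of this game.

B (White): max(-15, 8, -19) = 8
C (White): max(-11, 1, -11) = 1
D (White): max(-8, -17, 4) = 4
Root (Black): min(8, 1, 4) = 1

1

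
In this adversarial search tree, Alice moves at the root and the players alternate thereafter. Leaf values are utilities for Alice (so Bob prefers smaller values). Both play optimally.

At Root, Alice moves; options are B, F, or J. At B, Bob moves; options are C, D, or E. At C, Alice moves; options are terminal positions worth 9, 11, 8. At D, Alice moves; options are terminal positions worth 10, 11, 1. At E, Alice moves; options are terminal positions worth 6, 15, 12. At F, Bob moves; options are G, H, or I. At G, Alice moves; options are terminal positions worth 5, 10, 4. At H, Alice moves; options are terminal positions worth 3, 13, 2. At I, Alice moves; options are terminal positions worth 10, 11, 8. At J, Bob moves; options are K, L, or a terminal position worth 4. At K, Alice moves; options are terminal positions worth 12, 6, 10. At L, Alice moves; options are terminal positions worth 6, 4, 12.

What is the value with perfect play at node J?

4

K: max(12, 6, 10) = 12
L: max(6, 4, 12) = 12
J: min(12, 12, 4) = 4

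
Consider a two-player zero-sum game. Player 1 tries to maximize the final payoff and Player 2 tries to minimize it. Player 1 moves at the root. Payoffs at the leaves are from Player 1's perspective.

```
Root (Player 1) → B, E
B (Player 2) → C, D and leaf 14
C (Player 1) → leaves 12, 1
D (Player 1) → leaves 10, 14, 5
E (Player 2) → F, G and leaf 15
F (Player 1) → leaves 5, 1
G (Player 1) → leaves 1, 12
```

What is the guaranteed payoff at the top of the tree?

12

C (Player 1): max(12, 1) = 12
D (Player 1): max(10, 14, 5) = 14
B (Player 2): min(12, 14, 14) = 12
F (Player 1): max(5, 1) = 5
G (Player 1): max(1, 12) = 12
E (Player 2): min(5, 12, 15) = 5
Root (Player 1): max(12, 5) = 12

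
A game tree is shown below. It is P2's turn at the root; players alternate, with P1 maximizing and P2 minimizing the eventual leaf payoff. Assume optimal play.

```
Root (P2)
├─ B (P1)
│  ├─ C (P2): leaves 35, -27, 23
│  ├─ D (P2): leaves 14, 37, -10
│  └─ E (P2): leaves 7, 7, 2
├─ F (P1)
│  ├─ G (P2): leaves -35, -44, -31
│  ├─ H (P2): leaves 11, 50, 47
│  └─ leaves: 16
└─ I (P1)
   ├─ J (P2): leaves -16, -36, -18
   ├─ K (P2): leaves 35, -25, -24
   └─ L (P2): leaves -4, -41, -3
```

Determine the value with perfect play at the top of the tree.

-25

C (P2): min(35, -27, 23) = -27
D (P2): min(14, 37, -10) = -10
E (P2): min(7, 7, 2) = 2
B (P1): max(-27, -10, 2) = 2
G (P2): min(-35, -44, -31) = -44
H (P2): min(11, 50, 47) = 11
F (P1): max(-44, 11, 16) = 16
J (P2): min(-16, -36, -18) = -36
K (P2): min(35, -25, -24) = -25
L (P2): min(-4, -41, -3) = -41
I (P1): max(-36, -25, -41) = -25
Root (P2): min(2, 16, -25) = -25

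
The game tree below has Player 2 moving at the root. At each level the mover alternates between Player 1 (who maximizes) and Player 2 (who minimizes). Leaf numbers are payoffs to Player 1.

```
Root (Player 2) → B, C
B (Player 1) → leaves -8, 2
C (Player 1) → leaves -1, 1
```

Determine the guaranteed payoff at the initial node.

B (Player 1): max(-8, 2) = 2
C (Player 1): max(-1, 1) = 1
Root (Player 2): min(2, 1) = 1

1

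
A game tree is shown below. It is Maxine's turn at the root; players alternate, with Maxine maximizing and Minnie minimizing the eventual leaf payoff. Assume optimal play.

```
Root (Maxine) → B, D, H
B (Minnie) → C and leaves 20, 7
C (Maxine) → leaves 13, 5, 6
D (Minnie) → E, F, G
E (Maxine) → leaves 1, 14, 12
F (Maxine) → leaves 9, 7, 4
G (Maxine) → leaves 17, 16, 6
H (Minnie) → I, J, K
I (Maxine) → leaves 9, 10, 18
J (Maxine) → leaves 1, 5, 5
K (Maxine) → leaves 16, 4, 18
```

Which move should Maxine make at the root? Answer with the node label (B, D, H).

D

C (Maxine): max(13, 5, 6) = 13
B (Minnie): min(13, 20, 7) = 7
E (Maxine): max(1, 14, 12) = 14
F (Maxine): max(9, 7, 4) = 9
G (Maxine): max(17, 16, 6) = 17
D (Minnie): min(14, 9, 17) = 9
I (Maxine): max(9, 10, 18) = 18
J (Maxine): max(1, 5, 5) = 5
K (Maxine): max(16, 4, 18) = 18
H (Minnie): min(18, 5, 18) = 5
Root (Maxine): max(7, 9, 5) = 9
Maxine picks the child with the highest value: D (value 9).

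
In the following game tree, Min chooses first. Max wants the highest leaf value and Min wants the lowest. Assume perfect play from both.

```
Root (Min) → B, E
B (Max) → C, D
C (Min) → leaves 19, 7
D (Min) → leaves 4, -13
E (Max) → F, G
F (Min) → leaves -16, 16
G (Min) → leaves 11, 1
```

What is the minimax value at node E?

F: min(-16, 16) = -16
G: min(11, 1) = 1
E: max(-16, 1) = 1

1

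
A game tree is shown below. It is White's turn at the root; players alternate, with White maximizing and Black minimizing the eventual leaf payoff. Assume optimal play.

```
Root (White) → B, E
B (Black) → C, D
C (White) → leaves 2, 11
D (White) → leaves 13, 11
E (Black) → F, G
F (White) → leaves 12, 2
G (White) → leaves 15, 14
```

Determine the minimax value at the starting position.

C (White): max(2, 11) = 11
D (White): max(13, 11) = 13
B (Black): min(11, 13) = 11
F (White): max(12, 2) = 12
G (White): max(15, 14) = 15
E (Black): min(12, 15) = 12
Root (White): max(11, 12) = 12

12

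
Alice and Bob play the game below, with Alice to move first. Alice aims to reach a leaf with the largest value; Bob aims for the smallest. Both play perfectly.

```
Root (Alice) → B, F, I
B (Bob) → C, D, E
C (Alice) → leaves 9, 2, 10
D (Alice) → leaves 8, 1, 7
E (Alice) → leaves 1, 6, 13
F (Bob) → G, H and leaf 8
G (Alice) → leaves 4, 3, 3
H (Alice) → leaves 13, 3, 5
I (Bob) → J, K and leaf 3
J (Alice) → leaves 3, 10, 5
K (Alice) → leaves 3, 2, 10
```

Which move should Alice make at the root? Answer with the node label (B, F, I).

B

C (Alice): max(9, 2, 10) = 10
D (Alice): max(8, 1, 7) = 8
E (Alice): max(1, 6, 13) = 13
B (Bob): min(10, 8, 13) = 8
G (Alice): max(4, 3, 3) = 4
H (Alice): max(13, 3, 5) = 13
F (Bob): min(4, 13, 8) = 4
J (Alice): max(3, 10, 5) = 10
K (Alice): max(3, 2, 10) = 10
I (Bob): min(10, 10, 3) = 3
Root (Alice): max(8, 4, 3) = 8
Alice picks the child with the highest value: B (value 8).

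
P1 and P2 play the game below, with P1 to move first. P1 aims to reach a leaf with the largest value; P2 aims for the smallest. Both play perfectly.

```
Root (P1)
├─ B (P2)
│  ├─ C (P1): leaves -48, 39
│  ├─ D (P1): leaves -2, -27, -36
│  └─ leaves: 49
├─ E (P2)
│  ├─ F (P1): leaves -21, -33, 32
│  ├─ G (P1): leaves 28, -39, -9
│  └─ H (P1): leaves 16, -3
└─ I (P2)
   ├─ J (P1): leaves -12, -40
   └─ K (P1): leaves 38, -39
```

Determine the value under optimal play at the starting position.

C (P1): max(-48, 39) = 39
D (P1): max(-2, -27, -36) = -2
B (P2): min(39, -2, 49) = -2
F (P1): max(-21, -33, 32) = 32
G (P1): max(28, -39, -9) = 28
H (P1): max(16, -3) = 16
E (P2): min(32, 28, 16) = 16
J (P1): max(-12, -40) = -12
K (P1): max(38, -39) = 38
I (P2): min(-12, 38) = -12
Root (P1): max(-2, 16, -12) = 16

16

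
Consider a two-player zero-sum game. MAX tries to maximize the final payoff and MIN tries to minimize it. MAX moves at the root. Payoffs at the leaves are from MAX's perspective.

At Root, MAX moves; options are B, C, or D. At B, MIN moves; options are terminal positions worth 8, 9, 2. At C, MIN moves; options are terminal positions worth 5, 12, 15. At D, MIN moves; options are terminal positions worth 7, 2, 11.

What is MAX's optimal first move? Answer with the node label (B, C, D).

B (MIN): min(8, 9, 2) = 2
C (MIN): min(5, 12, 15) = 5
D (MIN): min(7, 2, 11) = 2
Root (MAX): max(2, 5, 2) = 5
MAX picks the child with the highest value: C (value 5).

C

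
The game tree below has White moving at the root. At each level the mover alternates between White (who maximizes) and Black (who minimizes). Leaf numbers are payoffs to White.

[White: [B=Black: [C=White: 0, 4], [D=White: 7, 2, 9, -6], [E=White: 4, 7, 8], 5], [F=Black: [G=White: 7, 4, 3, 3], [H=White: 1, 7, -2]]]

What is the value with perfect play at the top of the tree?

7

C (White): max(0, 4) = 4
D (White): max(7, 2, 9, -6) = 9
E (White): max(4, 7, 8) = 8
B (Black): min(4, 9, 8, 5) = 4
G (White): max(7, 4, 3, 3) = 7
H (White): max(1, 7, -2) = 7
F (Black): min(7, 7) = 7
Root (White): max(4, 7) = 7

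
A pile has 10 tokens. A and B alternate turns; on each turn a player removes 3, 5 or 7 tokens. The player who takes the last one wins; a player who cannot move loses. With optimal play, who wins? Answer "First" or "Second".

Compute winning (W) and losing (L) positions by backward induction:
i:   0  1  2  3  4  5  6  7  8  9 10
     L  L  L  W  W  W  W  W  W  W  L
Position 10 is L, so the second player wins.

Second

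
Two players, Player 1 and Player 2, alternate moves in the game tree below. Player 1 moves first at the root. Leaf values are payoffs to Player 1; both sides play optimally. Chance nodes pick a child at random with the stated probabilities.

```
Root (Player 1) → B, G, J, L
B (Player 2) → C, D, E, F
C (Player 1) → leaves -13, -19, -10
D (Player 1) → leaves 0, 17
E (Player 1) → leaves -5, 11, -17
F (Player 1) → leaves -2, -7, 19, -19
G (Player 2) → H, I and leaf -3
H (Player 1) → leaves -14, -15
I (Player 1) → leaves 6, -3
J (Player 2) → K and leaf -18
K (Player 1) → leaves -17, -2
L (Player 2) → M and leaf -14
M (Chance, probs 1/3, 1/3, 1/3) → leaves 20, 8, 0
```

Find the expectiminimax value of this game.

-10

C (Player 1): max(-13, -19, -10) = -10
D (Player 1): max(0, 17) = 17
E (Player 1): max(-5, 11, -17) = 11
F (Player 1): max(-2, -7, 19, -19) = 19
B (Player 2): min(-10, 17, 11, 19) = -10
H (Player 1): max(-14, -15) = -14
I (Player 1): max(6, -3) = 6
G (Player 2): min(-14, 6, -3) = -14
K (Player 1): max(-17, -2) = -2
J (Player 2): min(-2, -18) = -18
M (Chance): 1/3·20 + 1/3·8 + 1/3·0 = 9.33
L (Player 2): min(9.33, -14) = -14
Root (Player 1): max(-10, -14, -18, -14) = -10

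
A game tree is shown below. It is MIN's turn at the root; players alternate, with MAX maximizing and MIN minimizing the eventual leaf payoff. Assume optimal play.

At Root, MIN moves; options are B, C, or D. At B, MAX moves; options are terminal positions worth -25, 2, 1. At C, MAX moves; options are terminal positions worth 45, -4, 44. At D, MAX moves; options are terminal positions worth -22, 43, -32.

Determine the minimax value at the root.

2

B (MAX): max(-25, 2, 1) = 2
C (MAX): max(45, -4, 44) = 45
D (MAX): max(-22, 43, -32) = 43
Root (MIN): min(2, 45, 43) = 2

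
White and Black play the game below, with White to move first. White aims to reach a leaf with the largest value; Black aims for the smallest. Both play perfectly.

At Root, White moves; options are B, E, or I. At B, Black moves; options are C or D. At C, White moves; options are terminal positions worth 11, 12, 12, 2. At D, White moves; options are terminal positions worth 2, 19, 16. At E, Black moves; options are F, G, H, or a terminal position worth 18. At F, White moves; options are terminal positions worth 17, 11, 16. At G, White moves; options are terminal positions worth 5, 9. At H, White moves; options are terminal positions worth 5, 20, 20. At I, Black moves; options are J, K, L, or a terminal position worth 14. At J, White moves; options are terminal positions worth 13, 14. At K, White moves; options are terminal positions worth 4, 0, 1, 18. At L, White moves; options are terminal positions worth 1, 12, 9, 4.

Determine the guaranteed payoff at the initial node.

12

C (White): max(11, 12, 12, 2) = 12
D (White): max(2, 19, 16) = 19
B (Black): min(12, 19) = 12
F (White): max(17, 11, 16) = 17
G (White): max(5, 9) = 9
H (White): max(5, 20, 20) = 20
E (Black): min(17, 9, 20, 18) = 9
J (White): max(13, 14) = 14
K (White): max(4, 0, 1, 18) = 18
L (White): max(1, 12, 9, 4) = 12
I (Black): min(14, 18, 12, 14) = 12
Root (White): max(12, 9, 12) = 12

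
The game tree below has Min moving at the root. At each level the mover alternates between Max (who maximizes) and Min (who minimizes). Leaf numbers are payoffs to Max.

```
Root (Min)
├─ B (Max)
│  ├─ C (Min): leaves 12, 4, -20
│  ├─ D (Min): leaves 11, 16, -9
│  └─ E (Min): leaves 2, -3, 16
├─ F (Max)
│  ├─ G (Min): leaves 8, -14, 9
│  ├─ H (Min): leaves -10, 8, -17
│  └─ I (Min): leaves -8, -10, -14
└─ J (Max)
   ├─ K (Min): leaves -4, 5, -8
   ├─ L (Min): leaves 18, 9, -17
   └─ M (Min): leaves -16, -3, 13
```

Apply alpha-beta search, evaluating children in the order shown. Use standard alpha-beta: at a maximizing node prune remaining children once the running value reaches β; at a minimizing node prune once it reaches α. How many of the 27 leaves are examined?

C [α=-∞,β=+∞]: v=-20
D [α=-20,β=+∞]: v=-9
E [α=-9,β=+∞]: v=-3
B [α=-∞,β=+∞]: v=-3
G [α=-∞,β=-3]: v=-14
H [α=-14,β=-3]: v=-17
I [α=-14,β=-3]: v=-14
F [α=-∞,β=-3]: v=-14
K [α=-∞,β=-14]: v=-8
J [α=-∞,β=-14]: v=-8 after child 1 ≥ β → β-cutoff, skip 2
Root [α=-∞,β=+∞]: v=-14
Leaves evaluated: 21 of 27.

21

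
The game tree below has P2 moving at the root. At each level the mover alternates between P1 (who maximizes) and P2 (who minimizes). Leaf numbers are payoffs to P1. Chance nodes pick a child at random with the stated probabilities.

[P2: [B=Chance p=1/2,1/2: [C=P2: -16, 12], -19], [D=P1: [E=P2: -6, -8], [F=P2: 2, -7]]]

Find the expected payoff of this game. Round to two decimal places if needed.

-17.5

C (P2): min(-16, 12) = -16
B (Chance): 1/2·-16 + 1/2·-19 = -17.5
E (P2): min(-6, -8) = -8
F (P2): min(2, -7) = -7
D (P1): max(-8, -7) = -7
Root (P2): min(-17.5, -7) = -17.5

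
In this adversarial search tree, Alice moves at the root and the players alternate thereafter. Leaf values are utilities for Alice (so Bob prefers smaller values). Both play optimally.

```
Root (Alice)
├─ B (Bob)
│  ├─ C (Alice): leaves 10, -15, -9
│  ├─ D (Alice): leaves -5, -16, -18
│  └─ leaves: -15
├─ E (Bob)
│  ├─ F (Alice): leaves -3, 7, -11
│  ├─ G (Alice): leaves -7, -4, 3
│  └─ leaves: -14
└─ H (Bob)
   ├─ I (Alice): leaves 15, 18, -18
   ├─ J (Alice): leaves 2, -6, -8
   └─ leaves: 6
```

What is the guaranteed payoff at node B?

C: max(10, -15, -9) = 10
D: max(-5, -16, -18) = -5
B: min(10, -5, -15) = -15

-15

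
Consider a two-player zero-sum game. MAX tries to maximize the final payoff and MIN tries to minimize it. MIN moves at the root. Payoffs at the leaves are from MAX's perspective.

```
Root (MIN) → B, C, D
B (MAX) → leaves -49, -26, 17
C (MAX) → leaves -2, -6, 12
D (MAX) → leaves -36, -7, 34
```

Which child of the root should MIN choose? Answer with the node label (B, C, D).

B (MAX): max(-49, -26, 17) = 17
C (MAX): max(-2, -6, 12) = 12
D (MAX): max(-36, -7, 34) = 34
Root (MIN): min(17, 12, 34) = 12
MIN picks the child with the lowest value: C (value 12).

C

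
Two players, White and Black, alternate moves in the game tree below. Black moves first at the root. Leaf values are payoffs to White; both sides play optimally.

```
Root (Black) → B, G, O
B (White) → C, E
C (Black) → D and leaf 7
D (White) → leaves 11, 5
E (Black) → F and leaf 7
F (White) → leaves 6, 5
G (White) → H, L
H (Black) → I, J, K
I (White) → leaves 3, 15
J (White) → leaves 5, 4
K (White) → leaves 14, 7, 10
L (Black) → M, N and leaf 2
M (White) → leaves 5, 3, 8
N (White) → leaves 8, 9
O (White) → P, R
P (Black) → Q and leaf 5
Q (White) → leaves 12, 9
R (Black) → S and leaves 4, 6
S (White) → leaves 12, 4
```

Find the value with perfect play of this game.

5

D (White): max(11, 5) = 11
C (Black): min(11, 7) = 7
F (White): max(6, 5) = 6
E (Black): min(6, 7) = 6
B (White): max(7, 6) = 7
I (White): max(3, 15) = 15
J (White): max(5, 4) = 5
K (White): max(14, 7, 10) = 14
H (Black): min(15, 5, 14) = 5
M (White): max(5, 3, 8) = 8
N (White): max(8, 9) = 9
L (Black): min(8, 9, 2) = 2
G (White): max(5, 2) = 5
Q (White): max(12, 9) = 12
P (Black): min(12, 5) = 5
S (White): max(12, 4) = 12
R (Black): min(12, 4, 6) = 4
O (White): max(5, 4) = 5
Root (Black): min(7, 5, 5) = 5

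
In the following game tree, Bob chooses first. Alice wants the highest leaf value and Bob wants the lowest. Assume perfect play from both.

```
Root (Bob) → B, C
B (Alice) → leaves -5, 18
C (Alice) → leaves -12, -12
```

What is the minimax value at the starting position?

B (Alice): max(-5, 18) = 18
C (Alice): max(-12, -12) = -12
Root (Bob): min(18, -12) = -12

-12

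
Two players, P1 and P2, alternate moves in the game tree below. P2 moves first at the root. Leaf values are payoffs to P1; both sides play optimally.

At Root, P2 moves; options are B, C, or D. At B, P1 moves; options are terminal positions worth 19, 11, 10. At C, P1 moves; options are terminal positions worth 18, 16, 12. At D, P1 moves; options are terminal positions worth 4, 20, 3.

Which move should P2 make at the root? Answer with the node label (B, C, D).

C

B (P1): max(19, 11, 10) = 19
C (P1): max(18, 16, 12) = 18
D (P1): max(4, 20, 3) = 20
Root (P2): min(19, 18, 20) = 18
P2 picks the child with the lowest value: C (value 18).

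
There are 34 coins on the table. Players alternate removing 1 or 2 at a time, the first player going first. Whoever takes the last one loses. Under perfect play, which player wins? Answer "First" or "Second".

Second

Compute winning (W) and losing (L) positions by backward induction:
i:   0  1  2  3  4  5  6  7  8  9 10 11 12 13 14 15 16 17 18 19 20 21 22 23 24 25 26 27 28 29 30 31 32 33 34
     W  L  W  W  L  W  W  L  W  W  L  W  W  L  W  W  L  W  W  L  W  W  L  W  W  L  W  W  L  W  W  L  W  W  L
Position 34 is L, so the second player wins.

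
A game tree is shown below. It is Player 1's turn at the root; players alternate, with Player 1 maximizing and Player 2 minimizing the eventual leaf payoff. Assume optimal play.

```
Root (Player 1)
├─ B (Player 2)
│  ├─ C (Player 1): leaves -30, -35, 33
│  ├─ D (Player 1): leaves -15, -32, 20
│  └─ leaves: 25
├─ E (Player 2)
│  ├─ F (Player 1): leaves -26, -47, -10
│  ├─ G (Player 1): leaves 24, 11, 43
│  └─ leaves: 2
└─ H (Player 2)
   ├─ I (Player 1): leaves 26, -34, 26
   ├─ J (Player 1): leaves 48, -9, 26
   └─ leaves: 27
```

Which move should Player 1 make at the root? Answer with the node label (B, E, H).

C (Player 1): max(-30, -35, 33) = 33
D (Player 1): max(-15, -32, 20) = 20
B (Player 2): min(33, 20, 25) = 20
F (Player 1): max(-26, -47, -10) = -10
G (Player 1): max(24, 11, 43) = 43
E (Player 2): min(-10, 43, 2) = -10
I (Player 1): max(26, -34, 26) = 26
J (Player 1): max(48, -9, 26) = 48
H (Player 2): min(26, 48, 27) = 26
Root (Player 1): max(20, -10, 26) = 26
Player 1 picks the child with the highest value: H (value 26).

H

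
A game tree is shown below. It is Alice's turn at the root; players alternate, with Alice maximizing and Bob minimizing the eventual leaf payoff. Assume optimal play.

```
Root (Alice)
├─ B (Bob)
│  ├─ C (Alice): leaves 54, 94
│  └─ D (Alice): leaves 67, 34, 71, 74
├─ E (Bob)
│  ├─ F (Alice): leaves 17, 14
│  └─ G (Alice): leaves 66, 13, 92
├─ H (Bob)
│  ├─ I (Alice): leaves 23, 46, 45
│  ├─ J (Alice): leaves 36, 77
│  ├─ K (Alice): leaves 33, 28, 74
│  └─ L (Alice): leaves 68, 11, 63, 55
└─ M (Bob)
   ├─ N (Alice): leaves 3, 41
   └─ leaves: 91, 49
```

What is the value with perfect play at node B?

74

C: max(54, 94) = 94
D: max(67, 34, 71, 74) = 74
B: min(94, 74) = 74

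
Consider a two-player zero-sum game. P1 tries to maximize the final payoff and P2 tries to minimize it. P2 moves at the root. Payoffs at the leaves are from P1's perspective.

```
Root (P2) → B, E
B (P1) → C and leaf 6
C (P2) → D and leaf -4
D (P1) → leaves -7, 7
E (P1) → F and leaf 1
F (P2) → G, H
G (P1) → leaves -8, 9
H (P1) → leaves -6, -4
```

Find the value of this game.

D (P1): max(-7, 7) = 7
C (P2): min(7, -4) = -4
B (P1): max(-4, 6) = 6
G (P1): max(-8, 9) = 9
H (P1): max(-6, -4) = -4
F (P2): min(9, -4) = -4
E (P1): max(-4, 1) = 1
Root (P2): min(6, 1) = 1

1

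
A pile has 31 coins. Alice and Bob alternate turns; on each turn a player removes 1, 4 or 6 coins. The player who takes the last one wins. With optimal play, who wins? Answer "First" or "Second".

Mark each pile size as W (mover wins) or L (mover loses):
i:   0  1  2  3  4  5  6  7  8  9 10 11 12 13 14 15 16 17 18 19 20 21 22 23 24 25 26 27 28 29 30 31
     L  W  L  W  W  L  W  L  W  W  L  W  L  W  W  L  W  L  W  W  L  W  L  W  W  L  W  L  W  W  L  W
Position 31 is W, so the first player wins.

First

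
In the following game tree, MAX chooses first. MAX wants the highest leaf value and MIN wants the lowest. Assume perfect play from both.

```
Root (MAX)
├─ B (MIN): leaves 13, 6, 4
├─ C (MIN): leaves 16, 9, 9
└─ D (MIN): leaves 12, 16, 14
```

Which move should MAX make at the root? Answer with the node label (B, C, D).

D

B (MIN): min(13, 6, 4) = 4
C (MIN): min(16, 9, 9) = 9
D (MIN): min(12, 16, 14) = 12
Root (MAX): max(4, 9, 12) = 12
MAX picks the child with the highest value: D (value 12).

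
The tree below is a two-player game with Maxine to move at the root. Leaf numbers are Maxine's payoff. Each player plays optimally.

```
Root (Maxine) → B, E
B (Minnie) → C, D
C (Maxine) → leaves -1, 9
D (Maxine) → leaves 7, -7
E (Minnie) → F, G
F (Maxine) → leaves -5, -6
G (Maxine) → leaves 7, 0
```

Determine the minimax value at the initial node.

7

C (Maxine): max(-1, 9) = 9
D (Maxine): max(7, -7) = 7
B (Minnie): min(9, 7) = 7
F (Maxine): max(-5, -6) = -5
G (Maxine): max(7, 0) = 7
E (Minnie): min(-5, 7) = -5
Root (Maxine): max(7, -5) = 7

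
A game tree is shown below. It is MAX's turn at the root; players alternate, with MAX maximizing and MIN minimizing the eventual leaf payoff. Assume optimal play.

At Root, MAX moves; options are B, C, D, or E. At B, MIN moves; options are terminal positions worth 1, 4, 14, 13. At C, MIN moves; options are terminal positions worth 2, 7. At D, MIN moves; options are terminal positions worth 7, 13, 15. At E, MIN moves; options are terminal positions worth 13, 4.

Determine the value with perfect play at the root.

B (MIN): min(1, 4, 14, 13) = 1
C (MIN): min(2, 7) = 2
D (MIN): min(7, 13, 15) = 7
E (MIN): min(13, 4) = 4
Root (MAX): max(1, 2, 7, 4) = 7

7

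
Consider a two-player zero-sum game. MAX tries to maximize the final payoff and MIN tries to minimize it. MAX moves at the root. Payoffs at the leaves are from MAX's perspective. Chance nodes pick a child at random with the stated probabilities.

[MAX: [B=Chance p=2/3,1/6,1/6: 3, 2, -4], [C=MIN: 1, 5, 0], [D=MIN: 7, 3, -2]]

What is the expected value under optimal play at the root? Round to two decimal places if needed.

1.67

B (Chance): 2/3·3 + 1/6·2 + 1/6·-4 = 1.67
C (MIN): min(1, 5, 0) = 0
D (MIN): min(7, 3, -2) = -2
Root (MAX): max(1.67, 0, -2) = 1.67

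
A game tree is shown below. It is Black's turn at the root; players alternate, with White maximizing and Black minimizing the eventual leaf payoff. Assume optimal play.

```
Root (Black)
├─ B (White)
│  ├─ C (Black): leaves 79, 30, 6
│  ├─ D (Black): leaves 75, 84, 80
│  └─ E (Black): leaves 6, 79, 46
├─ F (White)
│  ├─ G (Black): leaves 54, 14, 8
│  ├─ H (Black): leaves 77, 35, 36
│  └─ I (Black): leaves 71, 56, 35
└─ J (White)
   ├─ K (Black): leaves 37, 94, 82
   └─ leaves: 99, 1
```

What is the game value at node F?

35

G: min(54, 14, 8) = 8
H: min(77, 35, 36) = 35
I: min(71, 56, 35) = 35
F: max(8, 35, 35) = 35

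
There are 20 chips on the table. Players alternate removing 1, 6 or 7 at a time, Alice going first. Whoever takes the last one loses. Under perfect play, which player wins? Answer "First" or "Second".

i:   0  1  2  3  4  5  6  7  8  9 10 11 12 13 14 15 16 17 18 19 20
     W  L  W  L  W  L  W  W  W  W  W  W  W  L  W  L  W  L  W  W  W
Position 20 is W, so the first player wins.

First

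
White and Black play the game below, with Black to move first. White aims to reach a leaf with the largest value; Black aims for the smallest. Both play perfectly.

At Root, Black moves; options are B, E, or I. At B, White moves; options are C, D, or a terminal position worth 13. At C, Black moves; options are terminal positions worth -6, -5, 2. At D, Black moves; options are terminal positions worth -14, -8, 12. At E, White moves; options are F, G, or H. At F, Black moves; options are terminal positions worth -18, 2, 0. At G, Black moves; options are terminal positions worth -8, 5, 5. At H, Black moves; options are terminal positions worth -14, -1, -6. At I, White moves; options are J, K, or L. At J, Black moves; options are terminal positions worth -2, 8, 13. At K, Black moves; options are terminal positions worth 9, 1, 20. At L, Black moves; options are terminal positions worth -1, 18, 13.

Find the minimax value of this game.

C (Black): min(-6, -5, 2) = -6
D (Black): min(-14, -8, 12) = -14
B (White): max(-6, -14, 13) = 13
F (Black): min(-18, 2, 0) = -18
G (Black): min(-8, 5, 5) = -8
H (Black): min(-14, -1, -6) = -14
E (White): max(-18, -8, -14) = -8
J (Black): min(-2, 8, 13) = -2
K (Black): min(9, 1, 20) = 1
L (Black): min(-1, 18, 13) = -1
I (White): max(-2, 1, -1) = 1
Root (Black): min(13, -8, 1) = -8

-8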